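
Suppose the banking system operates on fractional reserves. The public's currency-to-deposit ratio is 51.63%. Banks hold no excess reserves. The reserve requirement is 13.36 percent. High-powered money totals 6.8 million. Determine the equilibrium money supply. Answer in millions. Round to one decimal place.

15.9 million

The money multiplier is m = (1 + c) / (rr + c) = (1 + 0.5163) / (0.1336 + 0.5163) ≈ 2.3331.
So M = m × MB = 2.3331 × 6.8 ≈ 15.8651 million.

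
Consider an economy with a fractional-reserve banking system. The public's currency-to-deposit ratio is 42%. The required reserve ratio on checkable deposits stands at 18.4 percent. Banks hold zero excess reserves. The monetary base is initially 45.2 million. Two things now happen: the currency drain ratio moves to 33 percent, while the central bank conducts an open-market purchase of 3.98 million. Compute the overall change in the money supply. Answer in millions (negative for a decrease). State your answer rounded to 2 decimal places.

Before: m₁ = (1 + 0.42) / (0.184 + 0.42) ≈ 2.35099, MB₁ = 45.2, so M₁ = 2.35099 × 45.2 ≈ 106.2647 million.
After: m₂ = (1 + 0.33) / (0.184 + 0.33) ≈ 2.58755, MB₂ = 45.2 + 3.98 = 49.18, so M₂ = 2.58755 × 49.18 ≈ 127.2557 million.
ΔM = M₂ − M₁ = 127.2557 − 106.2647 = 20.991 million.

20.99 million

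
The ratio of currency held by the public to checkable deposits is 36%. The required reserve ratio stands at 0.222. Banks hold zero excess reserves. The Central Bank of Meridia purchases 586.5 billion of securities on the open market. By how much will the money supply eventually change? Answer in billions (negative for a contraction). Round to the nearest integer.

1371 billion

The money multiplier is m = (1 + c) / (rr + c) = (1 + 0.36) / (0.222 + 0.36) ≈ 2.3368.
The purchase adds 586.5 billion of base, so ΔM = m × ΔMB = 2.3368 × (+586.5) = 1370.5332 billion.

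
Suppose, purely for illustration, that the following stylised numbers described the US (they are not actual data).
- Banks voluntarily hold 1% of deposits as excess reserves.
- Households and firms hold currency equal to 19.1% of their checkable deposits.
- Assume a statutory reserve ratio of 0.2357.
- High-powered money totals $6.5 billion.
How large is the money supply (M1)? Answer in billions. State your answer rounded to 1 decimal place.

$17.7 billion

The money multiplier is m = (1 + c) / (rr + e + c) = (1 + 0.191) / (0.2357 + 0.01 + 0.191) ≈ 2.7273.
So M = m × MB = 2.7273 × 6.5 ≈ 17.7275 billion.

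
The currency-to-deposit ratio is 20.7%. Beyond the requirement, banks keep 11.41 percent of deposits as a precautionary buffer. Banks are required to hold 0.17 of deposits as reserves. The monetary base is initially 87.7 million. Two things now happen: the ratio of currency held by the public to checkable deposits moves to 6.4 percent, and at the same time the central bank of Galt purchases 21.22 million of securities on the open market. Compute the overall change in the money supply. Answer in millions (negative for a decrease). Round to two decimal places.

117.38 million

Before: m₁ = (1 + 0.207) / (0.17 + 0.1141 + 0.207) ≈ 2.457748, MB₁ = 87.7, so M₁ = 2.457748 × 87.7 ≈ 215.5445 million.
After: m₂ = (1 + 0.064) / (0.17 + 0.1141 + 0.064) ≈ 3.056593, MB₂ = 87.7 + 21.22 = 108.92, so M₂ = 3.056593 × 108.92 ≈ 332.9241 million.
ΔM = M₂ − M₁ = 332.9241 − 215.5445 = 117.3796 million.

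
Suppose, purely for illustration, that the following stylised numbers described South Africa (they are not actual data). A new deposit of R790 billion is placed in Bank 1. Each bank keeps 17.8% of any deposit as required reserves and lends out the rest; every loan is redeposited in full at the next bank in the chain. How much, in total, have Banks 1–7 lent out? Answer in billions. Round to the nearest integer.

Bank i lends (1 − rr)^i of the original deposit: Bank 1 lends 790·0.8220 = 649.3800, Bank 2 lends 790·0.8220² ≈ 533.7904, and so on.
Summing a geometric series: total = 790·[0.8220·(1 − 0.8220^7) / (1 − 0.8220)] ≈ 2723.1173 billion.

R2723 billion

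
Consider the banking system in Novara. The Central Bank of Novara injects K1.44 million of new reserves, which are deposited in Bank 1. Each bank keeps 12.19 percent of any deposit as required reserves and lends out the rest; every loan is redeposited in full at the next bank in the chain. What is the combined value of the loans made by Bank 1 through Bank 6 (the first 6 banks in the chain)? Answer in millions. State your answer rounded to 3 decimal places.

K5.618 million

Bank i lends (1 − rr)^i of the original deposit: Bank 1 lends 1.44·0.8781 ≈ 1.2645, Bank 2 lends 1.44·0.8781² ≈ 1.1103, and so on.
Summing a geometric series: total = 1.44·[0.8781·(1 − 0.8781^6) / (1 − 0.8781)] ≈ 5.6178 million.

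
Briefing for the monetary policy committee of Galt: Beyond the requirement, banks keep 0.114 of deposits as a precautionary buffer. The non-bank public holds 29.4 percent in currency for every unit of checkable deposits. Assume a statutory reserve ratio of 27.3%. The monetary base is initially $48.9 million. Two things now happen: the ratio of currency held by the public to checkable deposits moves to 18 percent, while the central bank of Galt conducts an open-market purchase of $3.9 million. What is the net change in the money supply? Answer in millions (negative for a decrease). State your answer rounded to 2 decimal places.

$16.97 million

Before: m₁ = (1 + 0.294) / (0.273 + 0.114 + 0.294) ≈ 1.90015, MB₁ = 48.9, so M₁ = 1.90015 × 48.9 ≈ 92.9173 million.
After: m₂ = (1 + 0.18) / (0.273 + 0.114 + 0.18) ≈ 2.08113, MB₂ = 48.9 + 3.9 = 52.8, so M₂ = 2.08113 × 52.8 ≈ 109.8837 million.
ΔM = M₂ − M₁ = 109.8837 − 92.9173 = 16.9664 million.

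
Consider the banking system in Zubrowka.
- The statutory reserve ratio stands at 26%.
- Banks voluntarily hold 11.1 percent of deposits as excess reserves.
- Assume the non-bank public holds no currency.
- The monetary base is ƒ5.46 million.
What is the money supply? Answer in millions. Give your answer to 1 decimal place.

ƒ14.7 million

The money multiplier is m = 1 / (rr + e) = 1 / (0.26 + 0.111) ≈ 2.6954.
So M = m × MB = 2.6954 × 5.46 ≈ 14.7169 million.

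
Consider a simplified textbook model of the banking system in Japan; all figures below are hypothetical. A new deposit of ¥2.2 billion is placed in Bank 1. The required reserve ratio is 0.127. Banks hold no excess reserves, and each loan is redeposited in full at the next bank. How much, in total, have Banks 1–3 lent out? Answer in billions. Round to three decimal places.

¥5.061 billion

Bank i lends (1 − rr)^i of the original deposit: Bank 1 lends 2.2·0.8730 = 1.9206, Bank 2 lends 2.2·0.8730² ≈ 1.6767, and so on.
Summing a geometric series: total = 2.2·[0.8730·(1 − 0.8730^3) / (1 − 0.8730)] ≈ 5.0610 billion.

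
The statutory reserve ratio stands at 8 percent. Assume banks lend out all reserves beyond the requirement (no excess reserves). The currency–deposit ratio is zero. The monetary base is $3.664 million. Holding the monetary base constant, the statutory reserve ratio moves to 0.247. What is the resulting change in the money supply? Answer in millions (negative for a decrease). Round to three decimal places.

-30.966 million

Initially m₁ = 1 / (0.08) = 12.5, so M₁ = 12.5 × 3.664 = 45.8 million.
After the change m₂ = 1 / (0.247) ≈ 4.04858, so M₂ = 4.04858 × 3.664 ≈ 14.834 million.
ΔM = M₂ − M₁ = 14.834 − 45.8 = -30.966 million.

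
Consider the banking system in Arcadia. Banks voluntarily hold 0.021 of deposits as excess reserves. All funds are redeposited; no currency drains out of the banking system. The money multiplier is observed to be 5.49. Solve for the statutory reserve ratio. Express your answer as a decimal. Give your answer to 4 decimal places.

Using m = 5.49. Since m = (1 + c)/(c + rr + e), the denominator satisfies c + rr + e = (1 + c)/m = (1 + 0) / 5.49 ≈ 0.182149.
With c = 0 and e = 0.021, the statutory reserve ratio is 0.182149 − 0 − 0.021 = 0.161149.

0.1611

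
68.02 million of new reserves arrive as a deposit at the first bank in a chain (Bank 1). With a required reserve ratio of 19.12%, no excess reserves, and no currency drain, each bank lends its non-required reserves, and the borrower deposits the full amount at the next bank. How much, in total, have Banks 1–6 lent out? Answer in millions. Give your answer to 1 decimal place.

Bank i lends (1 − rr)^i of the original deposit: Bank 1 lends 68.02·0.8088 ≈ 55.0146, Bank 2 lends 68.02·0.8088² ≈ 44.4958, and so on.
Summing a geometric series: total = 68.02·[0.8088·(1 − 0.8088^6) / (1 − 0.8088)] ≈ 207.1885 million.

207.2 million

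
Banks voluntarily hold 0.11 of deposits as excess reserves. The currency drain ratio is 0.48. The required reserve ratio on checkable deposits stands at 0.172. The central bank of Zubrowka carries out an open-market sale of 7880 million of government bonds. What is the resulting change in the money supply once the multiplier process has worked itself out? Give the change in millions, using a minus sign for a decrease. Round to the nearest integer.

-15305 million

The money multiplier is m = (1 + c) / (rr + e + c) = (1 + 0.48) / (0.172 + 0.11 + 0.48) ≈ 1.94226.
The sale removes 7880 million of base, so ΔM = m × ΔMB = 1.94226 × (−7880) = -15305.0088 million.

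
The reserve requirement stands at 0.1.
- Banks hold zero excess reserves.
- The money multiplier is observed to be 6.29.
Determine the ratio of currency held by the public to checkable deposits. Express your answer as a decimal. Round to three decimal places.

0.070

Using m = 6.29. From m = (1 + c)/(c + rr + e), rearranging gives 1 + c = m·(c + rr + e), so c·(1 − m) = m·(rr + e) − 1.
Hence c = [m·(rr + e) − 1]/(1 − m) = [6.29 × (0.1 + 0) − 1] / (1 − 6.29) ≈ 0.070132.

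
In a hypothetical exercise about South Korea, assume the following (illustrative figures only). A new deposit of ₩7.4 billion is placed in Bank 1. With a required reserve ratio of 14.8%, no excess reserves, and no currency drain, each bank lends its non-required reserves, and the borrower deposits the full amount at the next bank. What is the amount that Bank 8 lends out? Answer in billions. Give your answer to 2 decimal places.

Each bank lends a fraction (1 − rr) = 0.8520 of the deposit it receives, so Bank 8 receives 7.4·0.8520^7 and lends 7.4·0.8520^8 ≈ 2.0547 billion.

₩2.05 billion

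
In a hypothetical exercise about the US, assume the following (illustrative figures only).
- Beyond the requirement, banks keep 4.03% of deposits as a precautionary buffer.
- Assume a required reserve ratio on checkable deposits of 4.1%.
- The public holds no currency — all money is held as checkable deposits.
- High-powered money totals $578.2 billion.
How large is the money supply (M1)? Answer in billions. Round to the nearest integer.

The money multiplier is m = 1 / (rr + e) = 1 / (0.041 + 0.0403) ≈ 12.3001.
So M = m × MB = 12.3001 × 578.2 ≈ 7111.9178 billion.

$7112 billion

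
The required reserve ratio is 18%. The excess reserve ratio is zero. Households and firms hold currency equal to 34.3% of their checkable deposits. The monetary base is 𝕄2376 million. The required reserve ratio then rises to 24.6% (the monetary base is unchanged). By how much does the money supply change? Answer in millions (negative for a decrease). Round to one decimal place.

Initially m₁ = (1 + 0.343) / (0.18 + 0.343) ≈ 2.567878, so M₁ = 2.567878 × 2376 ≈ 6101.2781 million.
After the change m₂ = (1 + 0.343) / (0.246 + 0.343) ≈ 2.280136, so M₂ = 2.280136 × 2376 ≈ 5417.6031 million.
ΔM = M₂ − M₁ = 5417.6031 − 6101.2781 = -683.675 million.

-683.7 million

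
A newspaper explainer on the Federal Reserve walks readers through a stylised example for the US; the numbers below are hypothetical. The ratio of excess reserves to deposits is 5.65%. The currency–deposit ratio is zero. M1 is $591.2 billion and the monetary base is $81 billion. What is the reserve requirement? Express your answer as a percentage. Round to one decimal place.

8.1%

Using m = M/MB = 591.2/81 ≈ 7.298765. Since m = (1 + c)/(c + rr + e), the denominator satisfies c + rr + e = (1 + c)/m = (1 + 0) / 7.298765 ≈ 0.137009.
With c = 0 and e = 0.0565, the reserve requirement is 0.137009 − 0 − 0.0565 = 0.080509.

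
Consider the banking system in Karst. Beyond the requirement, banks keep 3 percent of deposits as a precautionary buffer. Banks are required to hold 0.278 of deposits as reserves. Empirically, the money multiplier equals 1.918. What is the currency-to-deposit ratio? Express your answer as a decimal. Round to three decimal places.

Using m = 1.918. From m = (1 + c)/(c + rr + e), rearranging gives 1 + c = m·(c + rr + e), so c·(1 − m) = m·(rr + e) − 1.
Hence c = [m·(rr + e) − 1]/(1 − m) = [1.918 × (0.278 + 0.03) − 1] / (1 − 1.918) ≈ 0.445813.

0.446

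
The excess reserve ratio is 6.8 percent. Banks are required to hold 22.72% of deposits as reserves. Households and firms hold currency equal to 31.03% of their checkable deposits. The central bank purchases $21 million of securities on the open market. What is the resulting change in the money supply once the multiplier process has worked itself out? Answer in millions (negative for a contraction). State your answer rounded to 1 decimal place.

$45.4 million

The money multiplier is m = (1 + c) / (rr + e + c) = (1 + 0.3103) / (0.2272 + 0.068 + 0.3103) ≈ 2.1640.
The purchase adds 21 million of base, so ΔM = m × ΔMB = 2.1640 × (+21) = 45.444 million.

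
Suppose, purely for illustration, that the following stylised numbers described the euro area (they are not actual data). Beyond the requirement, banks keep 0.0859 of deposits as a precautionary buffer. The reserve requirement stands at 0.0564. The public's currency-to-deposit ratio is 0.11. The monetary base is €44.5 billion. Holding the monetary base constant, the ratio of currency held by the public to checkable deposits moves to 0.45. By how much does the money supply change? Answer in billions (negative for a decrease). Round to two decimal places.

Initially m₁ = (1 + 0.11) / (0.0564 + 0.0859 + 0.11) ≈ 4.39952, so M₁ = 4.39952 × 44.5 ≈ 195.7786 billion.
After the change m₂ = (1 + 0.45) / (0.0564 + 0.0859 + 0.45) ≈ 2.44808, so M₂ = 2.44808 × 44.5 ≈ 108.9396 billion.
ΔM = M₂ − M₁ = 108.9396 − 195.7786 = -86.839 billion.

-86.84 billion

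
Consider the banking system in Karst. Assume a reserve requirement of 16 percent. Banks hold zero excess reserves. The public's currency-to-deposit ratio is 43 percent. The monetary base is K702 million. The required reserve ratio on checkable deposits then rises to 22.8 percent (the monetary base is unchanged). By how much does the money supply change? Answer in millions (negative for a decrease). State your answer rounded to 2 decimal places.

Initially m₁ = (1 + 0.43) / (0.16 + 0.43) ≈ 2.423729, so M₁ = 2.423729 × 702 ≈ 1701.4578 million.
After the change m₂ = (1 + 0.43) / (0.228 + 0.43) ≈ 2.173252, so M₂ = 2.173252 × 702 ≈ 1525.6229 million.
ΔM = M₂ − M₁ = 1525.6229 − 1701.4578 = -175.8349 million.

-175.83 million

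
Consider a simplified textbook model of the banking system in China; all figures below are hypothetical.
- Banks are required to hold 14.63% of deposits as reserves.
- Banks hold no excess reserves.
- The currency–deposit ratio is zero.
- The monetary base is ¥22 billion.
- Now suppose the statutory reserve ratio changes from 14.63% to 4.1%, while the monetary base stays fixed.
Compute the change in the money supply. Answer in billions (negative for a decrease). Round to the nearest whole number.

¥386 billion

Initially m₁ = 1 / (0.1463) ≈ 6.8353, so M₁ = 6.8353 × 22 = 150.3766 billion.
After the change m₂ = 1 / (0.041) ≈ 24.3902, so M₂ = 24.3902 × 22 = 536.5844 billion.
ΔM = M₂ − M₁ = 536.5844 − 150.3766 = 386.2078 billion.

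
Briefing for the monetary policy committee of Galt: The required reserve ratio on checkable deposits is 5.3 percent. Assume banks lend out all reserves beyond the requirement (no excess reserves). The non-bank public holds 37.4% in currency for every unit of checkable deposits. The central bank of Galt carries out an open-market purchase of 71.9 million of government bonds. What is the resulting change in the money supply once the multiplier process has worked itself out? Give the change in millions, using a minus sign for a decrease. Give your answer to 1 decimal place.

The money multiplier is m = (1 + c) / (rr + c) = (1 + 0.374) / (0.053 + 0.374) ≈ 3.2178.
The purchase adds 71.9 million of base, so ΔM = m × ΔMB = 3.2178 × (+71.9) ≈ 231.3598 million.

231.4 million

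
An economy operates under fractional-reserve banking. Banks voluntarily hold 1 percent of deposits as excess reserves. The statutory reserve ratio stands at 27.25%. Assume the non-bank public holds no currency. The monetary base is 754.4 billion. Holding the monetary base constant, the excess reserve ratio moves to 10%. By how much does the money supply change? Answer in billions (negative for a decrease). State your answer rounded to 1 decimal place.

-645.2 billion

Initially m₁ = 1 / (0.2725 + 0.01) ≈ 3.53982, so M₁ = 3.53982 × 754.4 ≈ 2670.4402 billion.
After the change m₂ = 1 / (0.2725 + 0.1) ≈ 2.68456, so M₂ = 2.68456 × 754.4 ≈ 2025.2321 billion.
ΔM = M₂ − M₁ = 2025.2321 − 2670.4402 = -645.2081 billion.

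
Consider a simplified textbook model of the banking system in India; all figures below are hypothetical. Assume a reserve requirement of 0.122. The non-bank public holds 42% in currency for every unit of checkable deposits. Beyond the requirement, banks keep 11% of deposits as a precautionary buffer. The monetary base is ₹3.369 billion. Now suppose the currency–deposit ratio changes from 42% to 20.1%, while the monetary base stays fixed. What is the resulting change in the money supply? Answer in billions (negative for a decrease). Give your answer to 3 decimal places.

Initially m₁ = (1 + 0.42) / (0.122 + 0.11 + 0.42) ≈ 2.17791, so M₁ = 2.17791 × 3.369 ≈ 7.3374 billion.
After the change m₂ = (1 + 0.201) / (0.122 + 0.11 + 0.201) ≈ 2.77367, so M₂ = 2.77367 × 3.369 ≈ 9.3445 billion.
ΔM = M₂ − M₁ = 9.3445 − 7.3374 = 2.0071 billion.

₹2.007 billion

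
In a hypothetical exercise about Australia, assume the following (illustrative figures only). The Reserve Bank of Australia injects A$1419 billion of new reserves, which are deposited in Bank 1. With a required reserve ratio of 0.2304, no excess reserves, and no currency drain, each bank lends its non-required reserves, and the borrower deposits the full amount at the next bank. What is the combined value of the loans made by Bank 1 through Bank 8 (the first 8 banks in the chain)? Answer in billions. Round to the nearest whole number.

A$4157 billion

Bank i lends (1 − rr)^i of the original deposit: Bank 1 lends 1419·0.7696 = 1092.0624, Bank 2 lends 1419·0.7696² ≈ 840.4512, and so on.
Summing a geometric series: total = 1419·[0.7696·(1 − 0.7696^8) / (1 − 0.7696)] ≈ 4156.5629 billion.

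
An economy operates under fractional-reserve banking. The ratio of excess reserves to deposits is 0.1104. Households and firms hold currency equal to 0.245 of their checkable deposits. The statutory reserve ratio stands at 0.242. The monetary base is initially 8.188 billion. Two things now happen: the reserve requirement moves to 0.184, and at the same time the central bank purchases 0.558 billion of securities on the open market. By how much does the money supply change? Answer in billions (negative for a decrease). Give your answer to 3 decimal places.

3.123 billion

Before: m₁ = (1 + 0.245) / (0.242 + 0.1104 + 0.245) ≈ 2.08403, MB₁ = 8.188, so M₁ = 2.08403 × 8.188 ≈ 17.064 billion.
After: m₂ = (1 + 0.245) / (0.184 + 0.1104 + 0.245) ≈ 2.30812, MB₂ = 8.188 + 0.558 = 8.746, so M₂ = 2.30812 × 8.746 ≈ 20.1868 billion.
ΔM = M₂ − M₁ = 20.1868 − 17.064 = 3.1228 billion.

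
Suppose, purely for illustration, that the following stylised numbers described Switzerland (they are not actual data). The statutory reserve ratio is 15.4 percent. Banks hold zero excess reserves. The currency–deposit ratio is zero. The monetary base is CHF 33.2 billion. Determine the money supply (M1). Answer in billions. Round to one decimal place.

With no currency drain or excess reserves, the money multiplier is m = 1/rr = 1/0.154 ≈ 6.4935.
Money supply M = m × MB = 6.4935 × 33.2 = 215.5842 billion.

CHF 215.6 billion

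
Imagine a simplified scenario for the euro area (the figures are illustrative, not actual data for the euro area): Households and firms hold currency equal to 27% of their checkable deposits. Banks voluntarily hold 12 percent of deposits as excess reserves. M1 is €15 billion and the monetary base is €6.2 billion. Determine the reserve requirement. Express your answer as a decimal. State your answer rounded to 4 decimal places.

Using m = M/MB = 15/6.2 ≈ 2.419355. Since m = (1 + c)/(c + rr + e), the denominator satisfies c + rr + e = (1 + c)/m = (1 + 0.27) / 2.419355 ≈ 0.524933.
With c = 0.27 and e = 0.12, the reserve requirement is 0.524933 − 0.27 − 0.12 = 0.134933.

0.1349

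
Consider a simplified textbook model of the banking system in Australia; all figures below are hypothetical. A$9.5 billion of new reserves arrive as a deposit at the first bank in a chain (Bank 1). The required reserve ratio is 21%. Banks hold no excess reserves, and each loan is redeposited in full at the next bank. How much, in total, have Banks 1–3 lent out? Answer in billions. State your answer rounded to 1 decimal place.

A$18.1 billion

Bank i lends (1 − rr)^i of the original deposit: Bank 1 lends 9.5·0.7900 = 7.5050, Bank 2 lends 9.5·0.7900² ≈ 5.9290, and so on.
Summing a geometric series: total = 9.5·[0.7900·(1 − 0.7900^3) / (1 − 0.7900)] ≈ 18.1178 billion.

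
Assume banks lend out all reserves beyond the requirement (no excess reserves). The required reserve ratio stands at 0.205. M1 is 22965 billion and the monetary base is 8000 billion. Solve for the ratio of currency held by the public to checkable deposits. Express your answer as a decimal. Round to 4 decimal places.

Using m = M/MB = 22965/8000 = 2.870625. From m = (1 + c)/(c + rr + e), rearranging gives 1 + c = m·(c + rr + e), so c·(1 − m) = m·(rr + e) − 1.
Hence c = [m·(rr + e) − 1]/(1 − m) = [2.870625 × (0.205 + 0) − 1] / (1 − 2.870625) ≈ 0.219992.

0.2200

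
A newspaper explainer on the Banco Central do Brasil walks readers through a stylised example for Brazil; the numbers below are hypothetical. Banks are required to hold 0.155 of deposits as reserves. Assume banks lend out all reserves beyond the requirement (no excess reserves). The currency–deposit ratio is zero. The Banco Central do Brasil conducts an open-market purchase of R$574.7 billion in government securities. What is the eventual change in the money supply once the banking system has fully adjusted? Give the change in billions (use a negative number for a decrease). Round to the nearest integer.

The simple money multiplier is m = 1/rr = 1/0.155 ≈ 6.4516.
An open-market purchase increases the monetary base by 574.7 billion, so ΔM = m × ΔMB = 6.4516 × 574.7 ≈ 3707.7345 billion.

R$3708 billion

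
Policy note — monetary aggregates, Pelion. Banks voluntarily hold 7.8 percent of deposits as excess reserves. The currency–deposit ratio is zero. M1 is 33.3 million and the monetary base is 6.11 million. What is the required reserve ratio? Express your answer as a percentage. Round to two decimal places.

Using m = M/MB = 33.3/6.11 ≈ 5.450082. Since m = (1 + c)/(c + rr + e), the denominator satisfies c + rr + e = (1 + c)/m = (1 + 0) / 5.450082 ≈ 0.183483.
With c = 0 and e = 0.078, the required reserve ratio is 0.183483 − 0 − 0.078 = 0.105483.

10.55%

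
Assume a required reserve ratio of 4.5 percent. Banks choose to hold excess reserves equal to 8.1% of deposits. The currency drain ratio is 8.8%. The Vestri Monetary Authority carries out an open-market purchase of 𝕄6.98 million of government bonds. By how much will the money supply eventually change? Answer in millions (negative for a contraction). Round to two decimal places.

𝕄35.49 million

The money multiplier is m = (1 + c) / (rr + e + c) = (1 + 0.088) / (0.045 + 0.081 + 0.088) ≈ 5.0841.
The purchase adds 6.98 million of base, so ΔM = m × ΔMB = 5.0841 × (+6.98) ≈ 35.487 million.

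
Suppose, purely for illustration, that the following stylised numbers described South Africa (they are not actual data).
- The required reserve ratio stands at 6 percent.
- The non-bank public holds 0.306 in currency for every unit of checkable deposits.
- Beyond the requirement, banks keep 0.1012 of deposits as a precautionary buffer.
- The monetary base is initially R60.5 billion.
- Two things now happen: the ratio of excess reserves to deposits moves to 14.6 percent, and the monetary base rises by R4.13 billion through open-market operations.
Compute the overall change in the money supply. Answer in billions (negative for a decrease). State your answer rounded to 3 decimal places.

-4.263 billion

Before: m₁ = (1 + 0.306) / (0.06 + 0.1012 + 0.306) ≈ 2.795377, MB₁ = 60.5, so M₁ = 2.795377 × 60.5 ≈ 169.1203 billion.
After: m₂ = (1 + 0.306) / (0.06 + 0.146 + 0.306) ≈ 2.550781, MB₂ = 60.5 + 4.13 = 64.63, so M₂ = 2.550781 × 64.63 ≈ 164.857 billion.
ΔM = M₂ − M₁ = 164.857 − 169.1203 = -4.2633 billion.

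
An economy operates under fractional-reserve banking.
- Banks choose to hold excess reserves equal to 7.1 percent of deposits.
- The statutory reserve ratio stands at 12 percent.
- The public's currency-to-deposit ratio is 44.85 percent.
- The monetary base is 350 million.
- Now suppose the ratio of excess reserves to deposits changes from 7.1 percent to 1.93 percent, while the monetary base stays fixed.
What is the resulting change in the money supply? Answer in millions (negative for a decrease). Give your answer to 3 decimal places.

69.728 million

Initially m₁ = (1 + 0.4485) / (0.12 + 0.071 + 0.4485) ≈ 2.2650508, so M₁ = 2.2650508 × 350 ≈ 792.7678 million.
After the change m₂ = (1 + 0.4485) / (0.12 + 0.0193 + 0.4485) ≈ 2.4642736, so M₂ = 2.4642736 × 350 ≈ 862.4958 million.
ΔM = M₂ − M₁ = 862.4958 − 792.7678 = 69.728 million.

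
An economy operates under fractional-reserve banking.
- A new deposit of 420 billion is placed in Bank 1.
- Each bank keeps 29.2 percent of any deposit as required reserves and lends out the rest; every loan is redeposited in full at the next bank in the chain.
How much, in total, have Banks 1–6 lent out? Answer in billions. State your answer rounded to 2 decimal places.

Bank i lends (1 − rr)^i of the original deposit: Bank 1 lends 420·0.7080 = 297.3600, Bank 2 lends 420·0.7080² ≈ 210.5309, and so on.
Summing a geometric series: total = 420·[0.7080·(1 − 0.7080^6) / (1 − 0.7080)] ≈ 890.0938 billion.

890.09 billion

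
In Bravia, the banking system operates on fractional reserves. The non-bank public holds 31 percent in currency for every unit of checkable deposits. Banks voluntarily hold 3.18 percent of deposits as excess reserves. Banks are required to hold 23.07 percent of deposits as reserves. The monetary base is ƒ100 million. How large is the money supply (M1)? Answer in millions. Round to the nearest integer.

ƒ229 million

The money multiplier is m = (1 + c) / (rr + e + c) = (1 + 0.31) / (0.2307 + 0.0318 + 0.31) ≈ 2.2882.
So M = m × MB = 2.2882 × 100 = 228.82 million.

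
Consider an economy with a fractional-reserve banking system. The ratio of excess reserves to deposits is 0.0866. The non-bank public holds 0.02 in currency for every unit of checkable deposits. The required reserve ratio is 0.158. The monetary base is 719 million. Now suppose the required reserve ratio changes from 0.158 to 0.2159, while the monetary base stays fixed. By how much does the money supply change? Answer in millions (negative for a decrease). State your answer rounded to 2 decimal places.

Initially m₁ = (1 + 0.02) / (0.158 + 0.0866 + 0.02) ≈ 3.854875, so M₁ = 3.854875 × 719 ≈ 2771.6551 million.
After the change m₂ = (1 + 0.02) / (0.2159 + 0.0866 + 0.02) ≈ 3.162791, so M₂ = 3.162791 × 719 ≈ 2274.0467 million.
ΔM = M₂ − M₁ = 2274.0467 − 2771.6551 = -497.6084 million.

-497.61 million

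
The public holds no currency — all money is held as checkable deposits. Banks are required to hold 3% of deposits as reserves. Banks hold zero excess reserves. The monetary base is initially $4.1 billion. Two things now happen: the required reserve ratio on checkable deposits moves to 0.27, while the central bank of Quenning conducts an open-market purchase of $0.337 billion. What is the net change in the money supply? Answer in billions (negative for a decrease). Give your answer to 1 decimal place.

-120.2 billion

Before: m₁ = 1 / (0.03) ≈ 33.3333, MB₁ = 4.1, so M₁ = 33.3333 × 4.1 ≈ 136.6665 billion.
After: m₂ = 1 / (0.27) ≈ 3.7037, MB₂ = 4.1 + 0.337 = 4.437, so M₂ = 3.7037 × 4.437 ≈ 16.4333 billion.
ΔM = M₂ − M₁ = 16.4333 − 136.6665 = -120.2332 billion.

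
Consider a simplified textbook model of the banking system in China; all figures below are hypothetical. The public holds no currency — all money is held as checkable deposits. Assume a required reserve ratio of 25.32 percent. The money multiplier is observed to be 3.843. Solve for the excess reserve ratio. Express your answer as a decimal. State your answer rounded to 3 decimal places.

0.007

Using m = 3.843. Since m = (1 + c)/(c + rr + e), the denominator satisfies c + rr + e = (1 + c)/m = (1 + 0) / 3.843 ≈ 0.260213.
With c = 0 and rr = 0.2532, the excess reserve ratio is 0.260213 − 0 − 0.2532 = 0.007013.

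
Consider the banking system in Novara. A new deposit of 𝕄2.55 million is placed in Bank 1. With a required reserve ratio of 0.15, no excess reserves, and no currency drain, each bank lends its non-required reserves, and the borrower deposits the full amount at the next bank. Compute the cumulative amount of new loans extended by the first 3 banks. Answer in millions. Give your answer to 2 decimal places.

𝕄5.58 million

Bank i lends (1 − rr)^i of the original deposit: Bank 1 lends 2.55·0.8500 = 2.1675, Bank 2 lends 2.55·0.8500² ≈ 1.8424, and so on.
Summing a geometric series: total = 2.55·[0.8500·(1 − 0.8500^3) / (1 − 0.8500)] ≈ 5.5759 million.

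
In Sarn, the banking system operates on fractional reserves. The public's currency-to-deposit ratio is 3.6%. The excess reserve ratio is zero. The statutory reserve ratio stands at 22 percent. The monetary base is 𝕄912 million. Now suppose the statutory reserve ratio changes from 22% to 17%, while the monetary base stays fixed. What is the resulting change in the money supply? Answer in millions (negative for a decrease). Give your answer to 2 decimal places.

𝕄895.81 million

Initially m₁ = (1 + 0.036) / (0.22 + 0.036) = 4.046875, so M₁ = 4.046875 × 912 = 3690.75 million.
After the change m₂ = (1 + 0.036) / (0.17 + 0.036) ≈ 5.029126, so M₂ = 5.029126 × 912 ≈ 4586.5629 million.
ΔM = M₂ − M₁ = 4586.5629 − 3690.75 = 895.8129 million.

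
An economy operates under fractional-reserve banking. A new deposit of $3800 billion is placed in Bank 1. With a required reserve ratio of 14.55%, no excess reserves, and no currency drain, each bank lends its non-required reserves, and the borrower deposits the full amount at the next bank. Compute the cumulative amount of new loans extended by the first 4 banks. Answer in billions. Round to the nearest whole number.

$10419 billion

Bank i lends (1 − rr)^i of the original deposit: Bank 1 lends 3800·0.8545 = 3247.1000, Bank 2 lends 3800·0.8545² ≈ 2774.6470, and so on.
Summing a geometric series: total = 3800·[0.8545·(1 − 0.8545^4) / (1 − 0.8545)] ≈ 10418.6474 billion.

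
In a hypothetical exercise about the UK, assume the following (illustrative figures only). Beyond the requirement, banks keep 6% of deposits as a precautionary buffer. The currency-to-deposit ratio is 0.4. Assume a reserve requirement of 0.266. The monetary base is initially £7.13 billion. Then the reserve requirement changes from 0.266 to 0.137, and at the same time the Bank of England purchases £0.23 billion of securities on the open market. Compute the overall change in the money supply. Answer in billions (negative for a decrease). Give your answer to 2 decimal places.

Before: m₁ = (1 + 0.4) / (0.266 + 0.06 + 0.4) ≈ 1.9284, MB₁ = 7.13, so M₁ = 1.9284 × 7.13 ≈ 13.7495 billion.
After: m₂ = (1 + 0.4) / (0.137 + 0.06 + 0.4) ≈ 2.3451, MB₂ = 7.13 + 0.23 = 7.36, so M₂ = 2.3451 × 7.36 ≈ 17.2599 billion.
ΔM = M₂ − M₁ = 17.2599 − 13.7495 = 3.5104 billion.

£3.51 billion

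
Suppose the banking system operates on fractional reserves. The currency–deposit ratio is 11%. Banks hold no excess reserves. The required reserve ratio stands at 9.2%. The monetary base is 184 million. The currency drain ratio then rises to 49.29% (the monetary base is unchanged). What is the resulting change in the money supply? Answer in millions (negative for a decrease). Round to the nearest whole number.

-541 million

Initially m₁ = (1 + 0.11) / (0.092 + 0.11) ≈ 5.4950, so M₁ = 5.4950 × 184 = 1011.08 million.
After the change m₂ = (1 + 0.4929) / (0.092 + 0.4929) ≈ 2.5524, so M₂ = 2.5524 × 184 = 469.6416 million.
ΔM = M₂ − M₁ = 469.6416 − 1011.08 = -541.4384 million.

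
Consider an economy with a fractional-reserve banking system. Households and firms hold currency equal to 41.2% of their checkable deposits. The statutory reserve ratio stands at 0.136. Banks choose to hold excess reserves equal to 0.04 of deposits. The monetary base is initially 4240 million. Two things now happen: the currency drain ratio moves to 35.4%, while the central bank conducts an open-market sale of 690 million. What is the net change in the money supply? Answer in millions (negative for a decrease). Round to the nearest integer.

-1113 million

Before: m₁ = (1 + 0.412) / (0.136 + 0.04 + 0.412) ≈ 2.40136, MB₁ = 4240, so M₁ = 2.40136 × 4240 = 10181.7664 million.
After: m₂ = (1 + 0.354) / (0.136 + 0.04 + 0.354) ≈ 2.55472, MB₂ = 4240 − 690 = 3550, so M₂ = 2.55472 × 3550 = 9069.256 million.
ΔM = M₂ − M₁ = 9069.256 − 10181.7664 = -1112.5104 million.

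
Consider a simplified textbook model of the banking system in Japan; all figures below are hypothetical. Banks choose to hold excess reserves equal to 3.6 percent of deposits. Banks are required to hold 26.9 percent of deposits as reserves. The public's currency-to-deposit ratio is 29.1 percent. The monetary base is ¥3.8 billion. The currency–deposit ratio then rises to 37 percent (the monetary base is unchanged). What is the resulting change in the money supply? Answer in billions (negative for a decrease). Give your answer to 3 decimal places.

Initially m₁ = (1 + 0.291) / (0.269 + 0.036 + 0.291) ≈ 2.16611, so M₁ = 2.16611 × 3.8 ≈ 8.2312 billion.
After the change m₂ = (1 + 0.37) / (0.269 + 0.036 + 0.37) ≈ 2.02963, so M₂ = 2.02963 × 3.8 ≈ 7.7126 billion.
ΔM = M₂ − M₁ = 7.7126 − 8.2312 = -0.5186 billion.

-0.519 billion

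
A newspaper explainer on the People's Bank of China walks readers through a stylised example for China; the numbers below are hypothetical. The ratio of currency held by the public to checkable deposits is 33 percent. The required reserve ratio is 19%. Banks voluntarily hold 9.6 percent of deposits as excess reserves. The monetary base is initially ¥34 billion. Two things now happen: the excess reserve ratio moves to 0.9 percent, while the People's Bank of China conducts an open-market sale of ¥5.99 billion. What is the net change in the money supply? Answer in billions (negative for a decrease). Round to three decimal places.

-2.987 billion

Before: m₁ = (1 + 0.33) / (0.19 + 0.096 + 0.33) ≈ 2.159091, MB₁ = 34, so M₁ = 2.159091 × 34 ≈ 73.4091 billion.
After: m₂ = (1 + 0.33) / (0.19 + 0.009 + 0.33) ≈ 2.514178, MB₂ = 34 − 5.99 = 28.01, so M₂ = 2.514178 × 28.01 ≈ 70.4221 billion.
ΔM = M₂ − M₁ = 70.4221 − 73.4091 = -2.987 billion.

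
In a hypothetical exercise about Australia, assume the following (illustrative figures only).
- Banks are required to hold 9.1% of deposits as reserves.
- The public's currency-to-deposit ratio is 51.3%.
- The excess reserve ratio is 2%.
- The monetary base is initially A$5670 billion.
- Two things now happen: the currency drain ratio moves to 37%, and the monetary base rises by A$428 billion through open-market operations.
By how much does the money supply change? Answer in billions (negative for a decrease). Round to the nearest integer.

A$3621 billion

Before: m₁ = (1 + 0.513) / (0.091 + 0.02 + 0.513) ≈ 2.42468, MB₁ = 5670, so M₁ = 2.42468 × 5670 = 13747.9356 billion.
After: m₂ = (1 + 0.37) / (0.091 + 0.02 + 0.37) ≈ 2.84823, MB₂ = 5670 + 428 = 6098, so M₂ = 2.84823 × 6098 ≈ 17368.5065 billion.
ΔM = M₂ − M₁ = 17368.5065 − 13747.9356 = 3620.5709 billion.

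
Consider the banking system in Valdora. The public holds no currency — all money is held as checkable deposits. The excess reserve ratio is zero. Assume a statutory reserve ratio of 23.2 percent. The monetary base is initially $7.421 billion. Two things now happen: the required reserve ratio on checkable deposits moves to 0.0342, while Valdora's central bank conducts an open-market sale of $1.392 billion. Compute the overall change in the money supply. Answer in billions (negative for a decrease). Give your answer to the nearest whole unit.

Before: m₁ = 1 / (0.232) ≈ 4.3103, MB₁ = 7.421, so M₁ = 4.3103 × 7.421 ≈ 31.9867 billion.
After: m₂ = 1 / (0.0342) ≈ 29.2398, MB₂ = 7.421 − 1.392 = 6.029, so M₂ = 29.2398 × 6.029 ≈ 176.2868 billion.
ΔM = M₂ − M₁ = 176.2868 − 31.9867 = 144.3001 billion.

$144 billion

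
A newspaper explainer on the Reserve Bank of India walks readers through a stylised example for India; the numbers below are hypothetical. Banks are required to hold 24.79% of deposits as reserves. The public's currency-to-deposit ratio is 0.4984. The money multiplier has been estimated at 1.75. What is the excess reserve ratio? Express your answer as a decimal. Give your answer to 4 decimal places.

Using m = 1.75. Since m = (1 + c)/(c + rr + e), the denominator satisfies c + rr + e = (1 + c)/m = (1 + 0.4984) / 1.75 ≈ 0.856229.
With c = 0.4984 and rr = 0.2479, the excess reserve ratio is 0.856229 − 0.4984 − 0.2479 = 0.109929.

0.1099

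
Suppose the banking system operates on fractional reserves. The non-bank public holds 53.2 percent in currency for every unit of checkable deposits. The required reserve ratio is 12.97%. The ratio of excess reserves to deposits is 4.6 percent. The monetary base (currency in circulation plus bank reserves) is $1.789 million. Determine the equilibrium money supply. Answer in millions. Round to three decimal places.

The money multiplier is m = (1 + c) / (rr + e + c) = (1 + 0.532) / (0.1297 + 0.046 + 0.532) ≈ 2.16476.
So M = m × MB = 2.16476 × 1.789 ≈ 3.8728 million.

$3.873 million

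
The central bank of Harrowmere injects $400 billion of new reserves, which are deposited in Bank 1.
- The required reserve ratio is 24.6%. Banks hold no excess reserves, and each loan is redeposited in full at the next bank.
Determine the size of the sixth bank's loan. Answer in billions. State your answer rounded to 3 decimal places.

$73.500 billion

Each bank lends a fraction (1 − rr) = 0.7540 of the deposit it receives, so Bank 6 receives 400·0.7540^5 and lends 400·0.7540^6 ≈ 73.5001 billion.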